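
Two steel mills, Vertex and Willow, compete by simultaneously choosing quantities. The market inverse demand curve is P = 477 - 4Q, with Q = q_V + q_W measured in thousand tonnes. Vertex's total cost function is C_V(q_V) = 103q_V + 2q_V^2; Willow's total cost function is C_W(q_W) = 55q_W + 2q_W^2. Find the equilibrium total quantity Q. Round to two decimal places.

49.75

Vertex's profit: π_V = (477 - 4Q)q_V - (103q_V + 2q_V²). Setting ∂π_V/∂q_V = 0: 374 - 12q_V - 4(q_W) = 0.
Willow's profit: π_W = (477 - 4Q)q_W - (55q_W + 2q_W²). Setting ∂π_W/∂q_W = 0: 422 - 12q_W - 4(q_V) = 0.
So q_V = (374 - 4q_W)/12 and q_W = (422 - 4q_V)/12.
Solving the pair: q_V = 175/8, q_W = 223/8.
Total output Q = 175/8 + 223/8 = 199/4.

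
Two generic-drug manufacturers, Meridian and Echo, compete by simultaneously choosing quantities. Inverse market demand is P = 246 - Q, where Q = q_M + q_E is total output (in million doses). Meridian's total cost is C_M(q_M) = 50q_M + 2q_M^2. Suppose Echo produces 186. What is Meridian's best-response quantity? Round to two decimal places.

With the rival's output fixed at 186, Meridian's profit is π_M = (246 - 186 - q_M)q_M - (50q_M + 2q_M²) = (60 - q_M)q_M - (50q_M + 2q_M²).
∂π_M/∂q_M = 10 - 6q_M = 0, so q_M = 5/3.

1.67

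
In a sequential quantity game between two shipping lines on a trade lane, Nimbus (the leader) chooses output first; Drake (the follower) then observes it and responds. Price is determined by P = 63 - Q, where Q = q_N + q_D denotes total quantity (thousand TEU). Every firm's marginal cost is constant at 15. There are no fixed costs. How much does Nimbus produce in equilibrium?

24

Solve by backward induction. Given q_N, the follower Drake maximises π_D = (63 - q_N - q_D)q_D - 15q_D.
Follower FOC: 48 - q_N - 2q_D = 0, so q_D(q_N) = (48 - q_N)/2.
The leader anticipates this reaction. Substituting into P = 63 - Q gives P = 39 - (1/2)q_N, so π_N = (39 - (1/2)q_N)q_N - 15q_N.
Leader FOC: 24 - q_N = 0, so q_N = 24.
Then q_D = (48 - 24)/2 = 12.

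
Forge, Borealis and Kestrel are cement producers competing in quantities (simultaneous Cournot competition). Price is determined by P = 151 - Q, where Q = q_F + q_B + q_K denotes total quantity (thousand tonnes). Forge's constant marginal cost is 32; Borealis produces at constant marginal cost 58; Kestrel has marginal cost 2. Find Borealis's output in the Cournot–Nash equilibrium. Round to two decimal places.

Forge's profit: π_F = (151 - Q)q_F - (32q_F). Setting ∂π_F/∂q_F = 0: 119 - 2q_F - (q_B + q_K) = 0.
Borealis's profit: π_B = (151 - Q)q_B - (58q_B). Setting ∂π_B/∂q_B = 0: 93 - 2q_B - (q_F + q_K) = 0.
Kestrel's profit: π_K = (151 - Q)q_K - (2q_K). Setting ∂π_K/∂q_K = 0: 149 - 2q_K - (q_F + q_B) = 0.
Summing all 3 equations gives 361 − 4Q = 0, hence Q = 361/4.
Back-substituting: q_F = (119 − 361/4) = 115/4, q_B = (93 − 361/4) = 11/4, q_K = (149 − 361/4) = 235/4.

2.75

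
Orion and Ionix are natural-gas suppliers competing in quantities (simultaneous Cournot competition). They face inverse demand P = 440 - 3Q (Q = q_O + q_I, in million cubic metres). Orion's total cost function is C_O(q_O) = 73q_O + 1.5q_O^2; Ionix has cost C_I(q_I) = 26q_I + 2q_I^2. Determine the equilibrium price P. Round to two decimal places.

252.85

Orion's profit: π_O = (440 - 3Q)q_O - (73q_O + (3/2)q_O²). Setting ∂π_O/∂q_O = 0: 367 - 9q_O - 3(q_I) = 0.
Ionix's first-order condition: 414 - 10q_I - 3(q_O) = 0.
Rearranging gives the reaction functions q_O = (367 - 3q_I)/9 and q_I = (414 - 3q_O)/10.
Solving the pair: q_O = 29.9753, q_I = 875/27.
Total output Q = 62.3827, so price P = 440 - 3·62.3827 = 252.8519.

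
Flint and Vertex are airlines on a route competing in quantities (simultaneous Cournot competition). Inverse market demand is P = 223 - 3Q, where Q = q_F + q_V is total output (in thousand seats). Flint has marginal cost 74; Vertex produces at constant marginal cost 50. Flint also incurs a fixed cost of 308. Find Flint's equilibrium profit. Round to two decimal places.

Flint's profit: π_F = (223 - 3Q)q_F - (74q_F). Setting ∂π_F/∂q_F = 0: 149 - 6q_F - 3(q_V) = 0.
Vertex's first-order condition: 173 - 6q_V - 3(q_F) = 0.
Best responses: q_F = (149 - 3q_V)/6, q_V = (173 - 3q_F)/6.
Solving the pair: q_F = 125/9, q_V = 197/9.
Price P = 223 - 3·(322/9) = 347/3.
Flint's profit: (347/3 - 74)·(125/9) - 308 = 270.7037.

270.70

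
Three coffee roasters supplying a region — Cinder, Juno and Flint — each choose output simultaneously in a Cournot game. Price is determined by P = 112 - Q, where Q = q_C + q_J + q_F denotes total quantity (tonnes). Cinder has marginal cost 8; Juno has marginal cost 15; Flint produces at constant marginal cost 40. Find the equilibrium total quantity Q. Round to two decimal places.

68.25

Cinder's profit: π_C = (112 - Q)q_C - (8q_C). Setting ∂π_C/∂q_C = 0: 104 - 2q_C - (q_J + q_F) = 0.
Juno's profit: π_J = (112 - Q)q_J - (15q_J). Setting ∂π_J/∂q_J = 0: 97 - 2q_J - (q_C + q_F) = 0.
Flint's profit: π_F = (112 - Q)q_F - (40q_F). Setting ∂π_F/∂q_F = 0: 72 - 2q_F - (q_C + q_J) = 0.
Adding the 3 first-order conditions: 273 − 4Q = 0, so Q = 273/4.
Back-substituting: q_C = (104 − 273/4) = 143/4, q_J = (97 − 273/4) = 115/4, q_F = (72 − 273/4) = 15/4.
Total output Q = 143/4 + 115/4 + 15/4 = 273/4.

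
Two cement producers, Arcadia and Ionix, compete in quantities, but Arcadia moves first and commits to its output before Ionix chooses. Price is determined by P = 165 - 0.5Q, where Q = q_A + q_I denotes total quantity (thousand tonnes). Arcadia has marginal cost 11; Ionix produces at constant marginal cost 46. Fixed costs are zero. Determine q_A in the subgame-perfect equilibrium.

The follower Ionix best-responds to any q_A: π_I = (165 - 0.5Q)q_I - 46q_I.
∂π_I/∂q_I = 119 - (1/2)q_A - q_I = 0 gives the reaction function q_I = (119 - (1/2)q_A).
The leader anticipates this reaction. Substituting into P = 165 - 0.5Q gives P = 211/2 - (1/4)q_A, so π_A = (211/2 - (1/4)q_A)q_A - 11q_A.
The leader's first-order condition 189/2 - (1/2)q_A = 0 yields q_A = 189.
Then q_I = (119 - (1/2)·189) = 49/2.

189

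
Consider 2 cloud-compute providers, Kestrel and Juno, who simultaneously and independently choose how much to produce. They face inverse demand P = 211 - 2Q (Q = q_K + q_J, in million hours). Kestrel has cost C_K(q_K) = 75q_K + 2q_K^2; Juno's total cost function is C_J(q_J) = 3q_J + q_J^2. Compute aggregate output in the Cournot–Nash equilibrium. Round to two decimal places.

Kestrel's profit: π_K = (211 - 2Q)q_K - (75q_K + 2q_K²). Setting ∂π_K/∂q_K = 0: 136 - 8q_K - 2(q_J) = 0.
Juno's profit: π_J = (211 - 2Q)q_J - (3q_J + q_J²). Setting ∂π_J/∂q_J = 0: 208 - 6q_J - 2(q_K) = 0.
Rearranging gives the reaction functions q_K = (136 - 2q_J)/8 and q_J = (208 - 2q_K)/6.
Substituting one into the other gives q_K = 100/11 and q_J = 348/11.
Total output Q = 100/11 + 348/11 = 448/11.

40.73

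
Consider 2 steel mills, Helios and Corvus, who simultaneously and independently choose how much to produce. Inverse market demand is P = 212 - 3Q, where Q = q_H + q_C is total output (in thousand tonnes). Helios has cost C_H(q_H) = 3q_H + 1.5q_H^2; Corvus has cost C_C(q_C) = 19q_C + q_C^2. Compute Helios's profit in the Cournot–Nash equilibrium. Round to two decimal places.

1354.48

Helios's profit: π_H = (212 - 3Q)q_H - (3q_H + (3/2)q_H²). Setting ∂π_H/∂q_H = 0: 209 - 9q_H - 3(q_C) = 0.
Corvus's first-order condition: 193 - 8q_C - 3(q_H) = 0.
Best responses: q_H = (209 - 3q_C)/9, q_C = (193 - 3q_H)/8.
Substituting one into the other gives q_H = 1093/63 and q_C = 370/21.
Price P = 212 - 3·34.9683 = 107.0952.
Helios's profit: 107.0952·(1093/63) - 3·(1093/63) - (3/2)(1093/63)² = 1354.4773.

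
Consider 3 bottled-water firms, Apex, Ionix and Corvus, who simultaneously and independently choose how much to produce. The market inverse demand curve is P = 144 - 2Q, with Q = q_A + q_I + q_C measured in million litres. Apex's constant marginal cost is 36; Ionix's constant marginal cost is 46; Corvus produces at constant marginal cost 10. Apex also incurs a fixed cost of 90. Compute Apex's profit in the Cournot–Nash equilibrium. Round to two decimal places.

Apex's profit: π_A = (144 - 2Q)q_A - (36q_A). Setting ∂π_A/∂q_A = 0: 108 - 4q_A - 2(q_I + q_C) = 0.
Ionix's profit: π_I = (144 - 2Q)q_I - (46q_I). Setting ∂π_I/∂q_I = 0: 98 - 4q_I - 2(q_A + q_C) = 0.
Corvus's profit: π_C = (144 - 2Q)q_C - (10q_C). Setting ∂π_C/∂q_C = 0: 134 - 4q_C - 2(q_A + q_I) = 0.
Adding the 3 first-order conditions: 340 − 8Q = 0, so Q = 85/2.
Back-substituting: q_A = (108 − 85)/2 = 23/2, q_I = (98 − 85)/2 = 13/2, q_C = (134 − 85)/2 = 49/2.
Price P = 144 - 2·(85/2) = 59.
Apex's profit: (59 - 36)·(23/2) - 90 = 349/2.

174.50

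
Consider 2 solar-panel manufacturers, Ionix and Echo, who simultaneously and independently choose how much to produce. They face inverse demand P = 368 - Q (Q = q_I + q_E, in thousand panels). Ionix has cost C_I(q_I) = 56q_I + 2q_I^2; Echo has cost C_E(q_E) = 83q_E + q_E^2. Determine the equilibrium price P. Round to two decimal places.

Ionix's profit: π_I = (368 - Q)q_I - (56q_I + 2q_I²). Setting ∂π_I/∂q_I = 0: 312 - 6q_I - (q_E) = 0.
Echo's profit: π_E = (368 - Q)q_E - (83q_E + q_E²). Setting ∂π_E/∂q_E = 0: 285 - 4q_E - (q_I) = 0.
Rearranging gives the reaction functions q_I = (312 - q_E)/6 and q_E = (285 - q_I)/4.
Substituting one into the other gives q_I = 963/23 and q_E = 1398/23.
Total output Q = 102.6522, so price P = 368 - 102.6522 = 265.3478.

265.35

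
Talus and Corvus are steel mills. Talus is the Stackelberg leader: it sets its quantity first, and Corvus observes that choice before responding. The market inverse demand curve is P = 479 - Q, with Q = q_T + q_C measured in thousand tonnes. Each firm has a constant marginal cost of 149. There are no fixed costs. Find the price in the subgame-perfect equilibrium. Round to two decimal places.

Solve by backward induction. Given q_T, the follower Corvus maximises π_C = (479 - q_T - q_C)q_C - 149q_C.
∂π_C/∂q_C = 330 - q_T - 2q_C = 0 gives the reaction function q_C = (330 - q_T)/2.
The leader anticipates this reaction. Substituting into P = 479 - Q gives P = 314 - (1/2)q_T, so π_T = (314 - (1/2)q_T)q_T - 149q_T.
Leader FOC: 165 - q_T = 0, so q_T = 165.
Then q_C = (330 - 165)/2 = 165/2.
Total output Q = 495/2, so price P = 479 - 495/2 = 463/2.

231.50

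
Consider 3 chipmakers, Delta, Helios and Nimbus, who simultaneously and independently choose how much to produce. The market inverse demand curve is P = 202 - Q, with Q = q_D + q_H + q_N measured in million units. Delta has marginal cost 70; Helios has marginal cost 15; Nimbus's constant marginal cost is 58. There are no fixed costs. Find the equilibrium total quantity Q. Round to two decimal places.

Delta's profit: π_D = (202 - Q)q_D - (70q_D). Setting ∂π_D/∂q_D = 0: 132 - 2q_D - (q_H + q_N) = 0.
Helios's profit: π_H = (202 - Q)q_H - (15q_H). Setting ∂π_H/∂q_H = 0: 187 - 2q_H - (q_D + q_N) = 0.
Nimbus's first-order condition: 144 - 2q_N - (q_D + q_H) = 0.
Adding the 3 first-order conditions: 463 − 4Q = 0, so Q = 463/4.
Back-substituting: q_D = (132 − 463/4) = 65/4, q_H = (187 − 463/4) = 285/4, q_N = (144 − 463/4) = 113/4.
Total output Q = 65/4 + 285/4 + 113/4 = 463/4.

115.75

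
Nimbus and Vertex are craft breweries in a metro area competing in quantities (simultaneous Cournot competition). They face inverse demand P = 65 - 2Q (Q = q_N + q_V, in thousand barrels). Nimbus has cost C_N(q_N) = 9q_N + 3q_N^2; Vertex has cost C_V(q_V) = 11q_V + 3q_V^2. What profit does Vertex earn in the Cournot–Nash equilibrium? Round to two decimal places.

99.38

Nimbus's profit: π_N = (65 - 2Q)q_N - (9q_N + 3q_N²). Setting ∂π_N/∂q_N = 0: 56 - 10q_N - 2(q_V) = 0.
Vertex's profit: π_V = (65 - 2Q)q_V - (11q_V + 3q_V²). Setting ∂π_V/∂q_V = 0: 54 - 10q_V - 2(q_N) = 0.
Best responses: q_N = (56 - 2q_V)/10, q_V = (54 - 2q_N)/10.
Substituting one into the other gives q_N = 113/24 and q_V = 107/24.
Price P = 65 - 2·(55/6) = 140/3.
Vertex's profit: (140/3)·(107/24) - 11·(107/24) - 3(107/24)² = 99.3837.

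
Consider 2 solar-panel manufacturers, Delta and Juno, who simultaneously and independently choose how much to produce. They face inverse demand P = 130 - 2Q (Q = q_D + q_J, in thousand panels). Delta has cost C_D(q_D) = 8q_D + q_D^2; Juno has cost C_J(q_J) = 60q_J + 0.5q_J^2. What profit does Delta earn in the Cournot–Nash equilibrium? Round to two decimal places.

980.33

Delta's profit: π_D = (130 - 2Q)q_D - (8q_D + q_D²). Setting ∂π_D/∂q_D = 0: 122 - 6q_D - 2(q_J) = 0.
Juno's profit: π_J = (130 - 2Q)q_J - (60q_J + (1/2)q_J²). Setting ∂π_J/∂q_J = 0: 70 - 5q_J - 2(q_D) = 0.
Rearranging gives the reaction functions q_D = (122 - 2q_J)/6 and q_J = (70 - 2q_D)/5.
Substituting one into the other gives q_D = 235/13 and q_J = 88/13.
Price P = 130 - 2·(323/13) = 1044/13.
Delta's profit: (1044/13)·(235/13) - 8·(235/13) - (235/13)² = 980.3254.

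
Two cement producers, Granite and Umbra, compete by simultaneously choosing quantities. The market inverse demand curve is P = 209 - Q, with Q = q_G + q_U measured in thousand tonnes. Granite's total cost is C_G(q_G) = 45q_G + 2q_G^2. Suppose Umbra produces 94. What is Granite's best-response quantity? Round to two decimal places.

11.67

With the rival's output fixed at 94, Granite's profit is π_G = (209 - 94 - q_G)q_G - (45q_G + 2q_G²) = (115 - q_G)q_G - (45q_G + 2q_G²).
∂π_G/∂q_G = 70 - 6q_G = 0, so q_G = 35/3.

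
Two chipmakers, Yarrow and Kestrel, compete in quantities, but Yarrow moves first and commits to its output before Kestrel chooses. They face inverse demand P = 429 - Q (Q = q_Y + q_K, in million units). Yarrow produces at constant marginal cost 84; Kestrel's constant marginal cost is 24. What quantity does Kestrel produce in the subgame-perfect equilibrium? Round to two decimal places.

131.25

Solve by backward induction. Given q_Y, the follower Kestrel maximises π_K = (429 - q_Y - q_K)q_K - 24q_K.
Follower FOC: 405 - q_Y - 2q_K = 0, so q_K(q_Y) = (405 - q_Y)/2.
Yarrow substitutes q_K(q_Y) into its own profit: π_Y = q_Y(429 - q_Y - (405 - q_Y)/2) - 84q_Y = (453/2 - (1/2)q_Y)q_Y - 84q_Y.
Maximising: ∂π_Y/∂q_Y = 285/2 - q_Y = 0, giving q_Y = 285/2.
Then q_K = (405 - 285/2)/2 = 525/4.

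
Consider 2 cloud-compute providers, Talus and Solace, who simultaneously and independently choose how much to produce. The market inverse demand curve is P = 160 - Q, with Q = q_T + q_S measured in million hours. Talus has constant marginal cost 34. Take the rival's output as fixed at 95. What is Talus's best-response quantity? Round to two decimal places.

With the rival's output fixed at 95, Talus's profit is π_T = (160 - 95 - q_T)q_T - (34q_T) = (65 - q_T)q_T - (34q_T).
∂π_T/∂q_T = 31 - 2q_T = 0, so q_T = 31/2.

15.50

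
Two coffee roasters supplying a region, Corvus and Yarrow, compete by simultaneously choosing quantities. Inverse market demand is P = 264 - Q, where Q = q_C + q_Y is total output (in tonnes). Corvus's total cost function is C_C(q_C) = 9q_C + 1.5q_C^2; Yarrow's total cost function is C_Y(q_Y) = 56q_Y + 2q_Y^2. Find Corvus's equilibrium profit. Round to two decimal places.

Corvus's profit: π_C = (264 - Q)q_C - (9q_C + (3/2)q_C²). Setting ∂π_C/∂q_C = 0: 255 - 5q_C - (q_Y) = 0.
Yarrow's profit: π_Y = (264 - Q)q_Y - (56q_Y + 2q_Y²). Setting ∂π_Y/∂q_Y = 0: 208 - 6q_Y - (q_C) = 0.
Rearranging gives the reaction functions q_C = (255 - q_Y)/5 and q_Y = (208 - q_C)/6.
Solving the pair: q_C = 1322/29, q_Y = 785/29.
Price P = 264 - 72.6552 = 191.3448.
Corvus's profit: 191.3448·(1322/29) - 9·(1322/29) - (3/2)(1322/29)² = 5195.2556.

5195.26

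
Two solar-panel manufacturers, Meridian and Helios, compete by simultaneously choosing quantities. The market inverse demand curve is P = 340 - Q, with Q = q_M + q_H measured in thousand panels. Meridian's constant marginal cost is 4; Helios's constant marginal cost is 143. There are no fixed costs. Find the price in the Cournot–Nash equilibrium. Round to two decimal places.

Meridian's profit: π_M = (340 - Q)q_M - (4q_M). Setting ∂π_M/∂q_M = 0: 336 - 2q_M - (q_H) = 0.
Helios's profit: π_H = (340 - Q)q_H - (143q_H). Setting ∂π_H/∂q_H = 0: 197 - 2q_H - (q_M) = 0.
So q_M = (336 - q_H)/2 and q_H = (197 - q_M)/2.
Substituting one into the other gives q_M = 475/3 and q_H = 58/3.
Total output Q = 533/3, so price P = 340 - 533/3 = 487/3.

162.33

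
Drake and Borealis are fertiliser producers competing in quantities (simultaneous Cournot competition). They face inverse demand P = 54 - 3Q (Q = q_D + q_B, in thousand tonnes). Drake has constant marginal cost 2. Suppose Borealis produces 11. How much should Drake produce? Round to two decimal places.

With the rival's output fixed at 11, Drake's profit is π_D = (54 - 3·11 - 3q_D)q_D - (2q_D) = (21 - 3q_D)q_D - (2q_D).
∂π_D/∂q_D = 19 - 6q_D = 0, so q_D = 19/6.

3.17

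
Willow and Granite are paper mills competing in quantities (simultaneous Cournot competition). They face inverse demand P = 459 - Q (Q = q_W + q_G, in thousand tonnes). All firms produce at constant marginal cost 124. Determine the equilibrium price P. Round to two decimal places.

235.67

A representative firm's profit is π_i = q_i(459 - Q) - 124q_i.
First-order condition (treating rivals' output as given): 335 - 2q_i - q_j = 0.
With identical firms every q_j equals q_i, so q_j = q_i and 335 = 3q_i, giving q_i = 335/3.
Total output Q = 670/3, so price P = 459 - 670/3 = 707/3.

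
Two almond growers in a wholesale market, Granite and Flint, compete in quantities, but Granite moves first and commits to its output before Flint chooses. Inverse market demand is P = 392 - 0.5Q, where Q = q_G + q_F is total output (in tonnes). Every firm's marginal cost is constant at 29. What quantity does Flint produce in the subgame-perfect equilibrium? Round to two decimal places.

Solve by backward induction. Given q_G, the follower Flint maximises π_F = (392 - (1/2)q_G - (1/2)q_F)q_F - 29q_F.
Follower FOC: 363 - (1/2)q_G - q_F = 0, so q_F(q_G) = (363 - (1/2)q_G).
The leader anticipates this reaction. Substituting into P = 392 - 0.5Q gives P = 421/2 - (1/4)q_G, so π_G = (421/2 - (1/4)q_G)q_G - 29q_G.
Maximising: ∂π_G/∂q_G = 363/2 - (1/2)q_G = 0, giving q_G = 363.
Then q_F = (363 - (1/2)·363) = 363/2.

181.50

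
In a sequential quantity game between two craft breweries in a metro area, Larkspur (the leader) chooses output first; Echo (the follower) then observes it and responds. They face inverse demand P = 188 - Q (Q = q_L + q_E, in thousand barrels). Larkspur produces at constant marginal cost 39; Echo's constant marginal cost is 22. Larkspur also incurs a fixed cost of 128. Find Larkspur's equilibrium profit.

2050

Solve by backward induction. Given q_L, the follower Echo maximises π_E = (188 - q_L - q_E)q_E - 22q_E.
Follower FOC: 166 - q_L - 2q_E = 0, so q_E(q_L) = (166 - q_L)/2.
Larkspur substitutes q_E(q_L) into its own profit: π_L = q_L(188 - q_L - (166 - q_L)/2) - 39q_L = (105 - (1/2)q_L)q_L - 39q_L.
The leader's first-order condition 66 - q_L = 0 yields q_L = 66.
Then q_E = (166 - 66)/2 = 50.
Price P = 188 - 116 = 72.
Larkspur's profit: (72 - 39)·66 - 128 = 2050.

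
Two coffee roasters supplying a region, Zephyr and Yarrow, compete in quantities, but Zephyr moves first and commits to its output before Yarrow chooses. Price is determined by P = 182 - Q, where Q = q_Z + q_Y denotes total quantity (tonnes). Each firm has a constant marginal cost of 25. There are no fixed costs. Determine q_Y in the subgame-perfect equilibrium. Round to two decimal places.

The follower Yarrow best-responds to any q_Z: π_Y = (182 - Q)q_Y - 25q_Y.
Follower FOC: 157 - q_Z - 2q_Y = 0, so q_Y(q_Z) = (157 - q_Z)/2.
The leader anticipates this reaction. Substituting into P = 182 - Q gives P = 207/2 - (1/2)q_Z, so π_Z = (207/2 - (1/2)q_Z)q_Z - 25q_Z.
Maximising: ∂π_Z/∂q_Z = 157/2 - q_Z = 0, giving q_Z = 157/2.
Then q_Y = (157 - 157/2)/2 = 157/4.

39.25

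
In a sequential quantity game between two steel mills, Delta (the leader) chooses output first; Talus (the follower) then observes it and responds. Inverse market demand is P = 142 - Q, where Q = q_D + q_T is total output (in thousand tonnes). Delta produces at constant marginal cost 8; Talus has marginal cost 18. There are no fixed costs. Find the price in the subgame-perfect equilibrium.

44

Solve by backward induction. Given q_D, the follower Talus maximises π_T = (142 - q_D - q_T)q_T - 18q_T.
∂π_T/∂q_T = 124 - q_D - 2q_T = 0 gives the reaction function q_T = (124 - q_D)/2.
The leader anticipates this reaction. Substituting into P = 142 - Q gives P = 80 - (1/2)q_D, so π_D = (80 - (1/2)q_D)q_D - 8q_D.
The leader's first-order condition 72 - q_D = 0 yields q_D = 72.
Then q_T = (124 - 72)/2 = 26.
Total output Q = 98, so price P = 142 - 98 = 44.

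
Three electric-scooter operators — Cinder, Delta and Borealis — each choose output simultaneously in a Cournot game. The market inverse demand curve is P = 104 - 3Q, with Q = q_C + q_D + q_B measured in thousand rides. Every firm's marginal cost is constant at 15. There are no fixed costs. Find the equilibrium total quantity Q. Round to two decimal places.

22.25

Each firm earns π_i = (104 - 3Q)q_i - 15q_i.
First-order condition (treating rivals' output as given): 89 - 6q_i - 3·Σ_{j≠i} q_j = 0.
By symmetry each firm produces the same amount; substituting Σ_{j≠i} q_j = 2q_i yields q_i = 89/12.
Total output Q = 89/12 + 89/12 + 89/12 = 89/4.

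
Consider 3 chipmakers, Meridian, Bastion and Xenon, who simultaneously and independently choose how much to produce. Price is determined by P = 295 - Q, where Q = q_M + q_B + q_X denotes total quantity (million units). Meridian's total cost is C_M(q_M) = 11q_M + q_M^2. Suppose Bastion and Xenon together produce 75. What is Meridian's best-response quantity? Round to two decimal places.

52.25

With rivals' combined output fixed at 75, Meridian's profit is π_M = (295 - 75 - q_M)q_M - (11q_M + q_M²) = (220 - q_M)q_M - (11q_M + q_M²).
∂π_M/∂q_M = 209 - 4q_M = 0, so q_M = 209/4.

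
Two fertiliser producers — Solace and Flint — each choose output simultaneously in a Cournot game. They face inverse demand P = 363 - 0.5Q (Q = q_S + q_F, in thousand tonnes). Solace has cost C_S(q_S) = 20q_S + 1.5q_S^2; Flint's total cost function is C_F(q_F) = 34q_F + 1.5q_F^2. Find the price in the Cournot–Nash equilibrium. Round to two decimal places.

Solace's profit: π_S = (363 - 0.5Q)q_S - (20q_S + (3/2)q_S²). Setting ∂π_S/∂q_S = 0: 343 - 4q_S - (1/2)(q_F) = 0.
Flint's profit: π_F = (363 - 0.5Q)q_F - (34q_F + (3/2)q_F²). Setting ∂π_F/∂q_F = 0: 329 - 4q_F - (1/2)(q_S) = 0.
Rearranging gives the reaction functions q_S = (343 - (1/2)q_F)/4 and q_F = (329 - (1/2)q_S)/4.
Solving the pair: q_S = 230/3, q_F = 218/3.
Total output Q = 448/3, so price P = 363 - (1/2)·(448/3) = 865/3.

288.33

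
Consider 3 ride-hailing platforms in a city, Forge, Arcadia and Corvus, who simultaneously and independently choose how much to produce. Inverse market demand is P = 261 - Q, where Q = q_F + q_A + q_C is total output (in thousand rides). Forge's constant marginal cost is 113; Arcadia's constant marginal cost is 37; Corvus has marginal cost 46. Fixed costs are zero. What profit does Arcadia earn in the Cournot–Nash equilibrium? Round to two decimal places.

Forge's profit: π_F = (261 - Q)q_F - (113q_F). Setting ∂π_F/∂q_F = 0: 148 - 2q_F - (q_A + q_C) = 0.
Arcadia's profit: π_A = (261 - Q)q_A - (37q_A). Setting ∂π_A/∂q_A = 0: 224 - 2q_A - (q_F + q_C) = 0.
Corvus's profit: π_C = (261 - Q)q_C - (46q_C). Setting ∂π_C/∂q_C = 0: 215 - 2q_C - (q_F + q_A) = 0.
Adding the 3 first-order conditions: 587 − 4Q = 0, so Q = 587/4.
Back-substituting: q_F = (148 − 587/4) = 5/4, q_A = (224 − 587/4) = 309/4, q_C = (215 − 587/4) = 273/4.
Price P = 261 - 587/4 = 457/4.
Arcadia's profit: (457/4 - 37)·(309/4) = 5967.5625.

5967.56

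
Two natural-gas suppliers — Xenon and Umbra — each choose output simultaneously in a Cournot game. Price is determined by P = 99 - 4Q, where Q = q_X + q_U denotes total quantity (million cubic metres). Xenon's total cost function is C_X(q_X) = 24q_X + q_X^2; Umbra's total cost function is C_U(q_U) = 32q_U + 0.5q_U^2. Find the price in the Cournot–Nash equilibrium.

Xenon's profit: π_X = (99 - 4Q)q_X - (24q_X + q_X²). Setting ∂π_X/∂q_X = 0: 75 - 10q_X - 4(q_U) = 0.
Umbra's first-order condition: 67 - 9q_U - 4(q_X) = 0.
So q_X = (75 - 4q_U)/10 and q_U = (67 - 4q_X)/9.
Substituting one into the other gives q_X = 11/2 and q_U = 5.
Total output Q = 21/2, so price P = 99 - 4·(21/2) = 57.

57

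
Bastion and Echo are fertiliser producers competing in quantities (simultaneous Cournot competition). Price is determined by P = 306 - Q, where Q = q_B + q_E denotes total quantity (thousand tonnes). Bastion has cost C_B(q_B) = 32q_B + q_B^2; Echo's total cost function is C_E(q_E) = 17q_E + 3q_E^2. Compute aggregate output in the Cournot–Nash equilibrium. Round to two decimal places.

Bastion's profit: π_B = (306 - Q)q_B - (32q_B + q_B²). Setting ∂π_B/∂q_B = 0: 274 - 4q_B - (q_E) = 0.
Echo's profit: π_E = (306 - Q)q_E - (17q_E + 3q_E²). Setting ∂π_E/∂q_E = 0: 289 - 8q_E - (q_B) = 0.
Rearranging gives the reaction functions q_B = (274 - q_E)/4 and q_E = (289 - q_B)/8.
Solving the pair: q_B = 1903/31, q_E = 882/31.
Total output Q = 1903/31 + 882/31 = 89.8387.

89.84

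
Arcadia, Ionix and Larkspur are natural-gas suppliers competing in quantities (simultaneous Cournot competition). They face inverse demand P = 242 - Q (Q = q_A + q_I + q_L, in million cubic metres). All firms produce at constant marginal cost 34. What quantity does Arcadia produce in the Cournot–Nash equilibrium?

52

Each firm earns π_i = (242 - Q)q_i - 34q_i.
First-order condition (treating rivals' output as given): 208 - 2q_i - Σ_{j≠i} q_j = 0.
By symmetry each firm produces the same amount; substituting Σ_{j≠i} q_j = 2q_i yields q_i = 208/4 = 52.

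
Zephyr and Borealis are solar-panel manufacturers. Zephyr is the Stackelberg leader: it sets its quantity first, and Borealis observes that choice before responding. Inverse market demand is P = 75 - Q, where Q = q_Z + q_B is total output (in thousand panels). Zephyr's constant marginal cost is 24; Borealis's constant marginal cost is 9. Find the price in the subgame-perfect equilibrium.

The follower Borealis best-responds to any q_Z: π_B = (75 - Q)q_B - 9q_B.
∂π_B/∂q_B = 66 - q_Z - 2q_B = 0 gives the reaction function q_B = (66 - q_Z)/2.
The leader anticipates this reaction. Substituting into P = 75 - Q gives P = 42 - (1/2)q_Z, so π_Z = (42 - (1/2)q_Z)q_Z - 24q_Z.
Maximising: ∂π_Z/∂q_Z = 18 - q_Z = 0, giving q_Z = 18.
Then q_B = (66 - 18)/2 = 24.
Total output Q = 42, so price P = 75 - 42 = 33.

33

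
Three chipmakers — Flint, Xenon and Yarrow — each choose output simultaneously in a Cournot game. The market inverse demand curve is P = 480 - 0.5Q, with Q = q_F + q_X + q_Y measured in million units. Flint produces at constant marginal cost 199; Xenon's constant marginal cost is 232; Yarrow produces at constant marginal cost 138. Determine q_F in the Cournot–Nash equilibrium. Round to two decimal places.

126.50

Flint's profit: π_F = (480 - 0.5Q)q_F - (199q_F). Setting ∂π_F/∂q_F = 0: 281 - q_F - (1/2)(q_X + q_Y) = 0.
Xenon's profit: π_X = (480 - 0.5Q)q_X - (232q_X). Setting ∂π_X/∂q_X = 0: 248 - q_X - (1/2)(q_F + q_Y) = 0.
Yarrow's first-order condition: 342 - q_Y - (1/2)(q_F + q_X) = 0.
Adding the 3 first-order conditions: 871 − 2Q = 0, so Q = 871/2.
Back-substituting: q_F = (281 − 871/4)/(1/2) = 253/2, q_X = (248 − 871/4)/(1/2) = 121/2, q_Y = (342 − 871/4)/(1/2) = 497/2.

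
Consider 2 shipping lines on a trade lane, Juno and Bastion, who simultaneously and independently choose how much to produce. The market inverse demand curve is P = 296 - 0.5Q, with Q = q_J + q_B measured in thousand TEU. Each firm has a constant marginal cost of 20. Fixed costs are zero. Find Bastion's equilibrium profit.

16928

A representative firm's profit is π_i = q_i(296 - 0.5Q) - 20q_i.
First-order condition (treating rivals' output as given): 276 - q_i - (1/2)q_j = 0.
With identical firms every q_j equals q_i, so q_j = q_i and 276 = (3/2)q_i, giving q_i = 184.
Price P = 296 - (1/2)·368 = 112.
Bastion's profit: (112 - 20)·184 = 16928.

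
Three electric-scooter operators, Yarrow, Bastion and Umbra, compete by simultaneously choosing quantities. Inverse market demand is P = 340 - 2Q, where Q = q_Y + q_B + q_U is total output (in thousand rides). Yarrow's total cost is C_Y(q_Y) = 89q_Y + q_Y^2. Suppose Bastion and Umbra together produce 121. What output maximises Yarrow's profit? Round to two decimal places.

1.50

With rivals' combined output fixed at 121, Yarrow's profit is π_Y = (340 - 2·121 - 2q_Y)q_Y - (89q_Y + q_Y²) = (98 - 2q_Y)q_Y - (89q_Y + q_Y²).
∂π_Y/∂q_Y = 9 - 6q_Y = 0, so q_Y = 3/2.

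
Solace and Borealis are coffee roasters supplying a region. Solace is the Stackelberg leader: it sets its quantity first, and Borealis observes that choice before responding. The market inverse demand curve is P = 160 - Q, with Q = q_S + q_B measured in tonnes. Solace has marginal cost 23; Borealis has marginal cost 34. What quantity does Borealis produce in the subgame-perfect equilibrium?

Solve by backward induction. Given q_S, the follower Borealis maximises π_B = (160 - q_S - q_B)q_B - 34q_B.
∂π_B/∂q_B = 126 - q_S - 2q_B = 0 gives the reaction function q_B = (126 - q_S)/2.
The leader anticipates this reaction. Substituting into P = 160 - Q gives P = 97 - (1/2)q_S, so π_S = (97 - (1/2)q_S)q_S - 23q_S.
The leader's first-order condition 74 - q_S = 0 yields q_S = 74.
Then q_B = (126 - 74)/2 = 26.

26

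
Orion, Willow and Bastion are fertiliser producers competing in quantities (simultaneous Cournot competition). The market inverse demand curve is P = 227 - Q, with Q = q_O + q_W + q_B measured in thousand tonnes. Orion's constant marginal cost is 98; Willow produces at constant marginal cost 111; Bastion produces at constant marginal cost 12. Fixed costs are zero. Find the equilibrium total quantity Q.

115

Orion's profit: π_O = (227 - Q)q_O - (98q_O). Setting ∂π_O/∂q_O = 0: 129 - 2q_O - (q_W + q_B) = 0.
Willow's profit: π_W = (227 - Q)q_W - (111q_W). Setting ∂π_W/∂q_W = 0: 116 - 2q_W - (q_O + q_B) = 0.
Bastion's profit: π_B = (227 - Q)q_B - (12q_B). Setting ∂π_B/∂q_B = 0: 215 - 2q_B - (q_O + q_W) = 0.
Adding the 3 conditions: 460 − 2Q − 2Q = 0, i.e. Q = 115.
Back-substituting: q_O = (129 − 115) = 14, q_W = (116 − 115) = 1, q_B = (215 − 115) = 100.
Total output Q = 14 + 1 + 100 = 115.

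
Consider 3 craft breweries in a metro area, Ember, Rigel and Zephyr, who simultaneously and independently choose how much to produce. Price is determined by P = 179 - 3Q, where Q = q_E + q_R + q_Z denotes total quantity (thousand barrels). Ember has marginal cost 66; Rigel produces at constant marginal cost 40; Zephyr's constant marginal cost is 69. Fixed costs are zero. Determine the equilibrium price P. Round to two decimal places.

88.50

Ember's profit: π_E = (179 - 3Q)q_E - (66q_E). Setting ∂π_E/∂q_E = 0: 113 - 6q_E - 3(q_R + q_Z) = 0.
Rigel's first-order condition: 139 - 6q_R - 3(q_E + q_Z) = 0.
Zephyr's first-order condition: 110 - 6q_Z - 3(q_E + q_R) = 0.
Adding the 3 conditions: 362 − 6Q − 6Q = 0, i.e. Q = 181/6.
Back-substituting: q_E = (113 − 181/2)/3 = 15/2, q_R = (139 − 181/2)/3 = 97/6, q_Z = (110 − 181/2)/3 = 13/2.
Total output Q = 181/6, so price P = 179 - 3·(181/6) = 177/2.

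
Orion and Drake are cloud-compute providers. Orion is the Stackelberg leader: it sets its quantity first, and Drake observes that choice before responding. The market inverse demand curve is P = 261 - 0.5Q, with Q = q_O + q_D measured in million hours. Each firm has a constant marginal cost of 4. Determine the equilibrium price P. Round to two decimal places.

68.25

Solve by backward induction. Given q_O, the follower Drake maximises π_D = (261 - (1/2)q_O - (1/2)q_D)q_D - 4q_D.
Setting the follower's marginal profit to zero, 257 - (1/2)q_O - q_D = 0, i.e. q_D = (257 - (1/2)q_O).
Orion substitutes q_D(q_O) into its own profit: π_O = q_O(261 - (1/2)q_O - (257 - (1/2)q_O)/2) - 4q_O = (265/2 - (1/4)q_O)q_O - 4q_O.
Maximising: ∂π_O/∂q_O = 257/2 - (1/2)q_O = 0, giving q_O = 257.
Then q_D = (257 - (1/2)·257) = 257/2.
Total output Q = 771/2, so price P = 261 - (1/2)·(771/2) = 273/4.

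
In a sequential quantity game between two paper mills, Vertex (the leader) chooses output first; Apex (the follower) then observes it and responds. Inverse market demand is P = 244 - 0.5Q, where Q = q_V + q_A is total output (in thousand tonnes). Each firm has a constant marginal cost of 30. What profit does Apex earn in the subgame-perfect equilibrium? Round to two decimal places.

Solve by backward induction. Given q_V, the follower Apex maximises π_A = (244 - (1/2)q_V - (1/2)q_A)q_A - 30q_A.
Setting the follower's marginal profit to zero, 214 - (1/2)q_V - q_A = 0, i.e. q_A = (214 - (1/2)q_V).
The leader anticipates this reaction. Substituting into P = 244 - 0.5Q gives P = 137 - (1/4)q_V, so π_V = (137 - (1/4)q_V)q_V - 30q_V.
Leader FOC: 107 - (1/2)q_V = 0, so q_V = 214.
Then q_A = (214 - (1/2)·214) = 107.
Price P = 244 - (1/2)·321 = 167/2.
Apex's profit: (167/2 - 30)·107 = 5724.5000.

5724.50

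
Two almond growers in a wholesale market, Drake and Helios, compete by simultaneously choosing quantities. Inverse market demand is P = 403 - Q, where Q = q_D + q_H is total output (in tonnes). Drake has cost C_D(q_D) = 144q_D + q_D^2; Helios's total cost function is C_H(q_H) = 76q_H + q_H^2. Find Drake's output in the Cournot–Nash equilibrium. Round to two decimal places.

Drake's profit: π_D = (403 - Q)q_D - (144q_D + q_D²). Setting ∂π_D/∂q_D = 0: 259 - 4q_D - (q_H) = 0.
Helios's first-order condition: 327 - 4q_H - (q_D) = 0.
Best responses: q_D = (259 - q_H)/4, q_H = (327 - q_D)/4.
Substituting one into the other gives q_D = 709/15 and q_H = 1049/15.

47.27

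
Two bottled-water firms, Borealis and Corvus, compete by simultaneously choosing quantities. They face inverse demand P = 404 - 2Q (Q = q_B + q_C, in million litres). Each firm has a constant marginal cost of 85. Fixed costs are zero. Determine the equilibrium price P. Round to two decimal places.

A representative firm's profit is π_i = q_i(404 - 2Q) - 85q_i.
First-order condition (treating rivals' output as given): 319 - 4q_i - 2q_j = 0.
By symmetry each firm produces the same amount; substituting q_j = q_i yields q_i = 319/6.
Total output Q = 319/3, so price P = 404 - 2·(319/3) = 574/3.

191.33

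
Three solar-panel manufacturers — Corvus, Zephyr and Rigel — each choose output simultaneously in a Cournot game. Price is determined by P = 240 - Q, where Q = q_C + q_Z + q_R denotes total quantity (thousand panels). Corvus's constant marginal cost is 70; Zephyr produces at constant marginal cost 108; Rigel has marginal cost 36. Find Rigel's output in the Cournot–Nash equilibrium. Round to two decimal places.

Corvus's profit: π_C = (240 - Q)q_C - (70q_C). Setting ∂π_C/∂q_C = 0: 170 - 2q_C - (q_Z + q_R) = 0.
Zephyr's profit: π_Z = (240 - Q)q_Z - (108q_Z). Setting ∂π_Z/∂q_Z = 0: 132 - 2q_Z - (q_C + q_R) = 0.
Rigel's profit: π_R = (240 - Q)q_R - (36q_R). Setting ∂π_R/∂q_R = 0: 204 - 2q_R - (q_C + q_Z) = 0.
Adding the 3 conditions: 506 − 2Q − 2Q = 0, i.e. Q = 253/2.
Back-substituting: q_C = (170 − 253/2) = 87/2, q_Z = (132 − 253/2) = 11/2, q_R = (204 − 253/2) = 155/2.

77.50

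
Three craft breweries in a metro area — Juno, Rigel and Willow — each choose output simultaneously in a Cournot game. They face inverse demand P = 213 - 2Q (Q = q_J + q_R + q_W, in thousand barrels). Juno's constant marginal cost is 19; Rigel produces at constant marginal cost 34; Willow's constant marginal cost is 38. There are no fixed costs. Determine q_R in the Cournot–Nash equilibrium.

Juno's profit: π_J = (213 - 2Q)q_J - (19q_J). Setting ∂π_J/∂q_J = 0: 194 - 4q_J - 2(q_R + q_W) = 0.
Rigel's profit: π_R = (213 - 2Q)q_R - (34q_R). Setting ∂π_R/∂q_R = 0: 179 - 4q_R - 2(q_J + q_W) = 0.
Willow's first-order condition: 175 - 4q_W - 2(q_J + q_R) = 0.
Summing all 3 equations gives 548 − 8Q = 0, hence Q = 137/2.
Back-substituting: q_J = (194 − 137)/2 = 57/2, q_R = (179 − 137)/2 = 21, q_W = (175 − 137)/2 = 19.

21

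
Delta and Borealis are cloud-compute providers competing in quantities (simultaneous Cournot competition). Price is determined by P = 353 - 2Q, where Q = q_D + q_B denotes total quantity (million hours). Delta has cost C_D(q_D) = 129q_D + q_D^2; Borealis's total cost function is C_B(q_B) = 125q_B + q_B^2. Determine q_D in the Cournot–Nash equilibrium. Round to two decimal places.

Delta's profit: π_D = (353 - 2Q)q_D - (129q_D + q_D²). Setting ∂π_D/∂q_D = 0: 224 - 6q_D - 2(q_B) = 0.
Borealis's first-order condition: 228 - 6q_B - 2(q_D) = 0.
Rearranging gives the reaction functions q_D = (224 - 2q_B)/6 and q_B = (228 - 2q_D)/6.
Substituting one into the other gives q_D = 111/4 and q_B = 115/4.

27.75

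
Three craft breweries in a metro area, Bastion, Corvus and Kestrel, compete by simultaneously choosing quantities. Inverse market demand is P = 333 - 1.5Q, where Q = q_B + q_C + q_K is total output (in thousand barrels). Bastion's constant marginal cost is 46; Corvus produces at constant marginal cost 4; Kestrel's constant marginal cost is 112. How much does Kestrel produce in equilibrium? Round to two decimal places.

Bastion's profit: π_B = (333 - 1.5Q)q_B - (46q_B). Setting ∂π_B/∂q_B = 0: 287 - 3q_B - (3/2)(q_C + q_K) = 0.
Corvus's first-order condition: 329 - 3q_C - (3/2)(q_B + q_K) = 0.
Kestrel's profit: π_K = (333 - 1.5Q)q_K - (112q_K). Setting ∂π_K/∂q_K = 0: 221 - 3q_K - (3/2)(q_B + q_C) = 0.
Adding the 3 first-order conditions: 837 − 6Q = 0, so Q = 279/2.
Back-substituting: q_B = (287 − 837/4)/(3/2) = 311/6, q_C = (329 − 837/4)/(3/2) = 479/6, q_K = (221 − 837/4)/(3/2) = 47/6.

7.83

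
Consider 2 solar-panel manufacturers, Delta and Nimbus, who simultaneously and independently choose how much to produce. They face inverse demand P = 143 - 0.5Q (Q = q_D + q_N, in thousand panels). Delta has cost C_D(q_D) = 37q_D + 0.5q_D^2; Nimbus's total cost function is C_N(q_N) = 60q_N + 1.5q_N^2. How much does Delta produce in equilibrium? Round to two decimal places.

49.35

Delta's profit: π_D = (143 - 0.5Q)q_D - (37q_D + (1/2)q_D²). Setting ∂π_D/∂q_D = 0: 106 - 2q_D - (1/2)(q_N) = 0.
Nimbus's first-order condition: 83 - 4q_N - (1/2)(q_D) = 0.
Best responses: q_D = (106 - (1/2)q_N)/2, q_N = (83 - (1/2)q_D)/4.
Substituting one into the other gives q_D = 1530/31 and q_N = 452/31.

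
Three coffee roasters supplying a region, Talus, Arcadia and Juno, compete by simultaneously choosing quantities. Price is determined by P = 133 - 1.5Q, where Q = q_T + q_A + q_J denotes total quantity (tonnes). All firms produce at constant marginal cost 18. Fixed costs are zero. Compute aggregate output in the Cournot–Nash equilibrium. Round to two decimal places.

57.50

Each firm earns π_i = (133 - 1.5Q)q_i - 18q_i.
Setting ∂π_i/∂q_i = 0 with rivals' quantities fixed: 115 - 3q_i - (3/2)·Σ_{j≠i} q_j = 0.
With identical firms every q_j equals q_i, so Σ_{j≠i} q_j = 2q_i and 115 = 6q_i, giving q_i = 115/6.
Total output Q = 115/6 + 115/6 + 115/6 = 115/2.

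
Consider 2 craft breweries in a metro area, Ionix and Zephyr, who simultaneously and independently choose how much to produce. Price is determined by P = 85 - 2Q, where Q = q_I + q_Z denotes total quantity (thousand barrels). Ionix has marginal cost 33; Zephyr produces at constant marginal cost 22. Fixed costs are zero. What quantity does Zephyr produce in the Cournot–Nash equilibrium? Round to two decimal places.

12.33

Ionix's profit: π_I = (85 - 2Q)q_I - (33q_I). Setting ∂π_I/∂q_I = 0: 52 - 4q_I - 2(q_Z) = 0.
Zephyr's first-order condition: 63 - 4q_Z - 2(q_I) = 0.
Rearranging gives the reaction functions q_I = (52 - 2q_Z)/4 and q_Z = (63 - 2q_I)/4.
Solving the pair: q_I = 41/6, q_Z = 37/3.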